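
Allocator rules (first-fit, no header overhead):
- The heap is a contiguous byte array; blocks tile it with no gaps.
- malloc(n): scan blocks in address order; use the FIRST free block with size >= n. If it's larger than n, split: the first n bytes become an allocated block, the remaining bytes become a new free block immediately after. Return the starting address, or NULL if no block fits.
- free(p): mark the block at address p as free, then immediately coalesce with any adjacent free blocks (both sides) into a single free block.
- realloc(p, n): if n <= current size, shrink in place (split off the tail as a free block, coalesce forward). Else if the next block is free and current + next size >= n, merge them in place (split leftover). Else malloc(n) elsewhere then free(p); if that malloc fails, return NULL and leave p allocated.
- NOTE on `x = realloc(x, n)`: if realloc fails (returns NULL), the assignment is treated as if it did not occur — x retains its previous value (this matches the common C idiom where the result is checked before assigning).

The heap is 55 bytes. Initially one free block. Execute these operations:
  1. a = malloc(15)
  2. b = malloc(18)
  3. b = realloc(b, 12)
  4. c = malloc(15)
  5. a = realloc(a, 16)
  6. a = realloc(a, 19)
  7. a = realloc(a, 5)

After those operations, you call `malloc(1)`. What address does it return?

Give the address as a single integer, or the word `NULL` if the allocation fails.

Answer: 5

Derivation:
Op 1: a = malloc(15) -> a = 0; heap: [0-14 ALLOC][15-54 FREE]
Op 2: b = malloc(18) -> b = 15; heap: [0-14 ALLOC][15-32 ALLOC][33-54 FREE]
Op 3: b = realloc(b, 12) -> b = 15; heap: [0-14 ALLOC][15-26 ALLOC][27-54 FREE]
Op 4: c = malloc(15) -> c = 27; heap: [0-14 ALLOC][15-26 ALLOC][27-41 ALLOC][42-54 FREE]
Op 5: a = realloc(a, 16) -> NULL (a unchanged); heap: [0-14 ALLOC][15-26 ALLOC][27-41 ALLOC][42-54 FREE]
Op 6: a = realloc(a, 19) -> NULL (a unchanged); heap: [0-14 ALLOC][15-26 ALLOC][27-41 ALLOC][42-54 FREE]
Op 7: a = realloc(a, 5) -> a = 0; heap: [0-4 ALLOC][5-14 FREE][15-26 ALLOC][27-41 ALLOC][42-54 FREE]
malloc(1): first-fit scan over [0-4 ALLOC][5-14 FREE][15-26 ALLOC][27-41 ALLOC][42-54 FREE] -> 5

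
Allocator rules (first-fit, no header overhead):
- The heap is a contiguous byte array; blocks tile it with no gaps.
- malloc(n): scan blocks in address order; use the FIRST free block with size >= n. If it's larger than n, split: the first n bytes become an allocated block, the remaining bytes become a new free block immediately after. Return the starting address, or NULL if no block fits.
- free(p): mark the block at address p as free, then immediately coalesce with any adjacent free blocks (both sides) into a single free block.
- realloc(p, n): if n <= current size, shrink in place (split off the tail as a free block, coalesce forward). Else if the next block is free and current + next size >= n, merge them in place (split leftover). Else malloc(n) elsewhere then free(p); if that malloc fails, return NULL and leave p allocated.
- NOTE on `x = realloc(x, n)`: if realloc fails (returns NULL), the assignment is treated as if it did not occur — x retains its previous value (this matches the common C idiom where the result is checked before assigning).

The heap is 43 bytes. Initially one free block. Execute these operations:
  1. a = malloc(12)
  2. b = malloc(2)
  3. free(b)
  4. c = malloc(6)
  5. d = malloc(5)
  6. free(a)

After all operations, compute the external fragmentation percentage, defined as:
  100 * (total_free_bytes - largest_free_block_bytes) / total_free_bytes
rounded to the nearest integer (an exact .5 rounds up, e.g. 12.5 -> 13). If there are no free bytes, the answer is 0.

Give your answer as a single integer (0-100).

Answer: 38

Derivation:
Op 1: a = malloc(12) -> a = 0; heap: [0-11 ALLOC][12-42 FREE]
Op 2: b = malloc(2) -> b = 12; heap: [0-11 ALLOC][12-13 ALLOC][14-42 FREE]
Op 3: free(b) -> (freed b); heap: [0-11 ALLOC][12-42 FREE]
Op 4: c = malloc(6) -> c = 12; heap: [0-11 ALLOC][12-17 ALLOC][18-42 FREE]
Op 5: d = malloc(5) -> d = 18; heap: [0-11 ALLOC][12-17 ALLOC][18-22 ALLOC][23-42 FREE]
Op 6: free(a) -> (freed a); heap: [0-11 FREE][12-17 ALLOC][18-22 ALLOC][23-42 FREE]
Free blocks: [12 20] total_free=32 largest=20 -> 100*(32-20)/32 = 1200/32 = 37.5 -> rounds to 38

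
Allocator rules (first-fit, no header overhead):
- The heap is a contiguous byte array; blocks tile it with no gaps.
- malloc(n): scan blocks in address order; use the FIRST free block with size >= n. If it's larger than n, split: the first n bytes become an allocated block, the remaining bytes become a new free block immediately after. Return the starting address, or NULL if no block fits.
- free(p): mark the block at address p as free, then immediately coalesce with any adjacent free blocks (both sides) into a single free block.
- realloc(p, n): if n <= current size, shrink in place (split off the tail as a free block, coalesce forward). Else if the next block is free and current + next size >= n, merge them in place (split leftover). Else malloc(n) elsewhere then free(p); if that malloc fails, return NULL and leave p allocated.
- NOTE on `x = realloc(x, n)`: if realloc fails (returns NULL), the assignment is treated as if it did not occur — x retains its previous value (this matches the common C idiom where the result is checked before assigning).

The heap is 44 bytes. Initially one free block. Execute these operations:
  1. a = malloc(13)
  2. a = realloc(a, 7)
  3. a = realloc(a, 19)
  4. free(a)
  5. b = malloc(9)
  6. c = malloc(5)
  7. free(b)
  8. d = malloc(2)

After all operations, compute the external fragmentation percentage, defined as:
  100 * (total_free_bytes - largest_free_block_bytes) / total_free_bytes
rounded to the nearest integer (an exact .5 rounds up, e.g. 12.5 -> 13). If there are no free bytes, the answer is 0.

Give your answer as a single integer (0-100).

Op 1: a = malloc(13) -> a = 0; heap: [0-12 ALLOC][13-43 FREE]
Op 2: a = realloc(a, 7) -> a = 0; heap: [0-6 ALLOC][7-43 FREE]
Op 3: a = realloc(a, 19) -> a = 0; heap: [0-18 ALLOC][19-43 FREE]
Op 4: free(a) -> (freed a); heap: [0-43 FREE]
Op 5: b = malloc(9) -> b = 0; heap: [0-8 ALLOC][9-43 FREE]
Op 6: c = malloc(5) -> c = 9; heap: [0-8 ALLOC][9-13 ALLOC][14-43 FREE]
Op 7: free(b) -> (freed b); heap: [0-8 FREE][9-13 ALLOC][14-43 FREE]
Op 8: d = malloc(2) -> d = 0; heap: [0-1 ALLOC][2-8 FREE][9-13 ALLOC][14-43 FREE]
Free blocks: [7 30] total_free=37 largest=30 -> 100*(37-30)/37 = 700/37 ≈ 18.919 -> rounds to 19

Answer: 19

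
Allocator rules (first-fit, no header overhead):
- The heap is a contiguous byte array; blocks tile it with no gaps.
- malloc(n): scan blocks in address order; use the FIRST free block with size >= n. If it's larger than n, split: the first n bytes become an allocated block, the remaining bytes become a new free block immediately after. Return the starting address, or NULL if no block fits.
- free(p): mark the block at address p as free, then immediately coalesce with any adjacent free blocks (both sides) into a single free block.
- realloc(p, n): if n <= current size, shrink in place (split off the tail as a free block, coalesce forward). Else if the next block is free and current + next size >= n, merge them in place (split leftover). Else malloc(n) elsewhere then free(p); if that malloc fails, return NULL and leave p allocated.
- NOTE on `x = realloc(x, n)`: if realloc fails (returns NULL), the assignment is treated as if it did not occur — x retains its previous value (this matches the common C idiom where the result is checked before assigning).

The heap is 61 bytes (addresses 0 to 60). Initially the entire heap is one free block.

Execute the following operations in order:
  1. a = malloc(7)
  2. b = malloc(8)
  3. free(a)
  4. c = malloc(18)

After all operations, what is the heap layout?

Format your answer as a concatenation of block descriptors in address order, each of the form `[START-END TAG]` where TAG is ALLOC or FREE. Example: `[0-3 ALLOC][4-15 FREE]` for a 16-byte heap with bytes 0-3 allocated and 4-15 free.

Answer: [0-6 FREE][7-14 ALLOC][15-32 ALLOC][33-60 FREE]

Derivation:
Op 1: a = malloc(7) -> a = 0; heap: [0-6 ALLOC][7-60 FREE]
Op 2: b = malloc(8) -> b = 7; heap: [0-6 ALLOC][7-14 ALLOC][15-60 FREE]
Op 3: free(a) -> (freed a); heap: [0-6 FREE][7-14 ALLOC][15-60 FREE]
Op 4: c = malloc(18) -> c = 15; heap: [0-6 FREE][7-14 ALLOC][15-32 ALLOC][33-60 FREE]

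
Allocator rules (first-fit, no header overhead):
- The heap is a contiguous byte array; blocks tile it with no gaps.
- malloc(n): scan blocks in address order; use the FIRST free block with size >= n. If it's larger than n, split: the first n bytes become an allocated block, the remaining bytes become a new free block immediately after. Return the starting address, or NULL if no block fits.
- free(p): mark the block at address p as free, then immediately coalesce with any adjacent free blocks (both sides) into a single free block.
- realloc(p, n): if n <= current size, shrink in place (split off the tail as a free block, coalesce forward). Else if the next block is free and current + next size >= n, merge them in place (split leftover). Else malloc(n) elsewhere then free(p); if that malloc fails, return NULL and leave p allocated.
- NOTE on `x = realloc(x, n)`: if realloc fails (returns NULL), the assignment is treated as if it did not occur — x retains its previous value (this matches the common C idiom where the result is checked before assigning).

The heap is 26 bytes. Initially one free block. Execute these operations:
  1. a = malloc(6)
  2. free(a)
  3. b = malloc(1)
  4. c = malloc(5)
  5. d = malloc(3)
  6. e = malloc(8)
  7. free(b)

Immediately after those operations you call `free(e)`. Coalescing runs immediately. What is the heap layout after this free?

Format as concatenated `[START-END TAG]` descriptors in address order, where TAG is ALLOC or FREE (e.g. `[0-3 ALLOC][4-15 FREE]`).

Op 1: a = malloc(6) -> a = 0; heap: [0-5 ALLOC][6-25 FREE]
Op 2: free(a) -> (freed a); heap: [0-25 FREE]
Op 3: b = malloc(1) -> b = 0; heap: [0-0 ALLOC][1-25 FREE]
Op 4: c = malloc(5) -> c = 1; heap: [0-0 ALLOC][1-5 ALLOC][6-25 FREE]
Op 5: d = malloc(3) -> d = 6; heap: [0-0 ALLOC][1-5 ALLOC][6-8 ALLOC][9-25 FREE]
Op 6: e = malloc(8) -> e = 9; heap: [0-0 ALLOC][1-5 ALLOC][6-8 ALLOC][9-16 ALLOC][17-25 FREE]
Op 7: free(b) -> (freed b); heap: [0-0 FREE][1-5 ALLOC][6-8 ALLOC][9-16 ALLOC][17-25 FREE]
free(e): e = 9 -> block [9-16 ALLOC]; mark free, coalesce with adjacent free neighbors -> [0-0 FREE][1-5 ALLOC][6-8 ALLOC][9-25 FREE]

Answer: [0-0 FREE][1-5 ALLOC][6-8 ALLOC][9-25 FREE]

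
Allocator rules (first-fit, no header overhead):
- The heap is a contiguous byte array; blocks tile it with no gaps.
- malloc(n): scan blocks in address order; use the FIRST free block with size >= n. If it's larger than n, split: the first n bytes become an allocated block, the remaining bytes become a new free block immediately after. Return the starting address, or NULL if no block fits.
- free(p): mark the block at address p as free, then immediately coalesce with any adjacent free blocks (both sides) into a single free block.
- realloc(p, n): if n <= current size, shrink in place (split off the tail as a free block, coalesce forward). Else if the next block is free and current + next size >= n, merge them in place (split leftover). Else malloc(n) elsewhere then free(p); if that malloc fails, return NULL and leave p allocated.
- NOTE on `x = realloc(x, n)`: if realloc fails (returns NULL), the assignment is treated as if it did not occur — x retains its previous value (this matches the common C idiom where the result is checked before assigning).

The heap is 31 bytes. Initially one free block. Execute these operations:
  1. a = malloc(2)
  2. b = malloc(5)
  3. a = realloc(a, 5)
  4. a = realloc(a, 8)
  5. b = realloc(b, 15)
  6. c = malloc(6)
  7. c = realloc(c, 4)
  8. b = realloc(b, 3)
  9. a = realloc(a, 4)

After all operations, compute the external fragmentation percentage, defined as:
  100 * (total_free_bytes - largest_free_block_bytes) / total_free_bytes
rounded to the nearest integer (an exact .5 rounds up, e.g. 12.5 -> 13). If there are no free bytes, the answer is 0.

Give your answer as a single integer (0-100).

Op 1: a = malloc(2) -> a = 0; heap: [0-1 ALLOC][2-30 FREE]
Op 2: b = malloc(5) -> b = 2; heap: [0-1 ALLOC][2-6 ALLOC][7-30 FREE]
Op 3: a = realloc(a, 5) -> a = 7; heap: [0-1 FREE][2-6 ALLOC][7-11 ALLOC][12-30 FREE]
Op 4: a = realloc(a, 8) -> a = 7; heap: [0-1 FREE][2-6 ALLOC][7-14 ALLOC][15-30 FREE]
Op 5: b = realloc(b, 15) -> b = 15; heap: [0-6 FREE][7-14 ALLOC][15-29 ALLOC][30-30 FREE]
Op 6: c = malloc(6) -> c = 0; heap: [0-5 ALLOC][6-6 FREE][7-14 ALLOC][15-29 ALLOC][30-30 FREE]
Op 7: c = realloc(c, 4) -> c = 0; heap: [0-3 ALLOC][4-6 FREE][7-14 ALLOC][15-29 ALLOC][30-30 FREE]
Op 8: b = realloc(b, 3) -> b = 15; heap: [0-3 ALLOC][4-6 FREE][7-14 ALLOC][15-17 ALLOC][18-30 FREE]
Op 9: a = realloc(a, 4) -> a = 7; heap: [0-3 ALLOC][4-6 FREE][7-10 ALLOC][11-14 FREE][15-17 ALLOC][18-30 FREE]
Free blocks: [3 4 13] total_free=20 largest=13 -> 100*(20-13)/20 = 700/20 = 35

Answer: 35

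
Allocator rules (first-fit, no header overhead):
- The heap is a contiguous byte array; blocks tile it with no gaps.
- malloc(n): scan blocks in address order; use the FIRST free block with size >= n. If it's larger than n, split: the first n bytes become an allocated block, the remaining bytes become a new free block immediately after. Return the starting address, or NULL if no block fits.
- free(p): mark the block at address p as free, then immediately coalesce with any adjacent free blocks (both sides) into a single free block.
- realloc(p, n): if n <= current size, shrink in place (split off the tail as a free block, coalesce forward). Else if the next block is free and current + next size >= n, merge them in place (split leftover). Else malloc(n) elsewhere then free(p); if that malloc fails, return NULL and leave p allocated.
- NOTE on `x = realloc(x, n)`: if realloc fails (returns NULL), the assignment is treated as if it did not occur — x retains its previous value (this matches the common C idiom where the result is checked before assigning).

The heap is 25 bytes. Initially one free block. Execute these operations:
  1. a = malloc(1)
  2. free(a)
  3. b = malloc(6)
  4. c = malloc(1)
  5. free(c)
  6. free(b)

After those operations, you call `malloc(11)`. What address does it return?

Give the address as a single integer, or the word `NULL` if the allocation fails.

Op 1: a = malloc(1) -> a = 0; heap: [0-0 ALLOC][1-24 FREE]
Op 2: free(a) -> (freed a); heap: [0-24 FREE]
Op 3: b = malloc(6) -> b = 0; heap: [0-5 ALLOC][6-24 FREE]
Op 4: c = malloc(1) -> c = 6; heap: [0-5 ALLOC][6-6 ALLOC][7-24 FREE]
Op 5: free(c) -> (freed c); heap: [0-5 ALLOC][6-24 FREE]
Op 6: free(b) -> (freed b); heap: [0-24 FREE]
malloc(11): first-fit scan over [0-24 FREE] -> 0

Answer: 0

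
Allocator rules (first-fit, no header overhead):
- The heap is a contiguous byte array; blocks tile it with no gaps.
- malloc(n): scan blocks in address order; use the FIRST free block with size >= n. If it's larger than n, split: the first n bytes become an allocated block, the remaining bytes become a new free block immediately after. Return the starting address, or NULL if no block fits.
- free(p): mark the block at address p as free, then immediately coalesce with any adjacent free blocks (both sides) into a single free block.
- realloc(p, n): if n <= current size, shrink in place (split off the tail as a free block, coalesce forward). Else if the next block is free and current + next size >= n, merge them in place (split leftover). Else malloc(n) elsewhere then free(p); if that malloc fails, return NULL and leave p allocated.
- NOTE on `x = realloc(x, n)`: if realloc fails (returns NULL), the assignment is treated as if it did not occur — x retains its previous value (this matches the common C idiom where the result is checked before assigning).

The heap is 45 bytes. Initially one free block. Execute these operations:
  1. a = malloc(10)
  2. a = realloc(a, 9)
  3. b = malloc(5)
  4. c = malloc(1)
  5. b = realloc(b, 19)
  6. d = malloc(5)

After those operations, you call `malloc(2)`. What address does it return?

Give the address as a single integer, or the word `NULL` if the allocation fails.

Answer: 34

Derivation:
Op 1: a = malloc(10) -> a = 0; heap: [0-9 ALLOC][10-44 FREE]
Op 2: a = realloc(a, 9) -> a = 0; heap: [0-8 ALLOC][9-44 FREE]
Op 3: b = malloc(5) -> b = 9; heap: [0-8 ALLOC][9-13 ALLOC][14-44 FREE]
Op 4: c = malloc(1) -> c = 14; heap: [0-8 ALLOC][9-13 ALLOC][14-14 ALLOC][15-44 FREE]
Op 5: b = realloc(b, 19) -> b = 15; heap: [0-8 ALLOC][9-13 FREE][14-14 ALLOC][15-33 ALLOC][34-44 FREE]
Op 6: d = malloc(5) -> d = 9; heap: [0-8 ALLOC][9-13 ALLOC][14-14 ALLOC][15-33 ALLOC][34-44 FREE]
malloc(2): first-fit scan over [0-8 ALLOC][9-13 ALLOC][14-14 ALLOC][15-33 ALLOC][34-44 FREE] -> 34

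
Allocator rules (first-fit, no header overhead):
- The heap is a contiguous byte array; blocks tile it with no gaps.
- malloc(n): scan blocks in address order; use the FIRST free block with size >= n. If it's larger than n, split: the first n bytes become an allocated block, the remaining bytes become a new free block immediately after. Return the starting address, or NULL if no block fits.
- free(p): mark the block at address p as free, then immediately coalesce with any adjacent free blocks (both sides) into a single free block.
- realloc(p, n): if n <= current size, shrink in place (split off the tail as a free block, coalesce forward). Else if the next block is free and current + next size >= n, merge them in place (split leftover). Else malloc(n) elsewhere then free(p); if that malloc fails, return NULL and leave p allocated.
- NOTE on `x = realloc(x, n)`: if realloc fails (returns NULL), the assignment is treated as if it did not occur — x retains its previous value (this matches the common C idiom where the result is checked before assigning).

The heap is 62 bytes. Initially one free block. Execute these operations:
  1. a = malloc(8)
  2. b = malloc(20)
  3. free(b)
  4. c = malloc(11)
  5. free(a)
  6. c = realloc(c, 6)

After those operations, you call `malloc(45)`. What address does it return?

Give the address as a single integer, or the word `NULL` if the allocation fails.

Answer: 14

Derivation:
Op 1: a = malloc(8) -> a = 0; heap: [0-7 ALLOC][8-61 FREE]
Op 2: b = malloc(20) -> b = 8; heap: [0-7 ALLOC][8-27 ALLOC][28-61 FREE]
Op 3: free(b) -> (freed b); heap: [0-7 ALLOC][8-61 FREE]
Op 4: c = malloc(11) -> c = 8; heap: [0-7 ALLOC][8-18 ALLOC][19-61 FREE]
Op 5: free(a) -> (freed a); heap: [0-7 FREE][8-18 ALLOC][19-61 FREE]
Op 6: c = realloc(c, 6) -> c = 8; heap: [0-7 FREE][8-13 ALLOC][14-61 FREE]
malloc(45): first-fit scan over [0-7 FREE][8-13 ALLOC][14-61 FREE] -> 14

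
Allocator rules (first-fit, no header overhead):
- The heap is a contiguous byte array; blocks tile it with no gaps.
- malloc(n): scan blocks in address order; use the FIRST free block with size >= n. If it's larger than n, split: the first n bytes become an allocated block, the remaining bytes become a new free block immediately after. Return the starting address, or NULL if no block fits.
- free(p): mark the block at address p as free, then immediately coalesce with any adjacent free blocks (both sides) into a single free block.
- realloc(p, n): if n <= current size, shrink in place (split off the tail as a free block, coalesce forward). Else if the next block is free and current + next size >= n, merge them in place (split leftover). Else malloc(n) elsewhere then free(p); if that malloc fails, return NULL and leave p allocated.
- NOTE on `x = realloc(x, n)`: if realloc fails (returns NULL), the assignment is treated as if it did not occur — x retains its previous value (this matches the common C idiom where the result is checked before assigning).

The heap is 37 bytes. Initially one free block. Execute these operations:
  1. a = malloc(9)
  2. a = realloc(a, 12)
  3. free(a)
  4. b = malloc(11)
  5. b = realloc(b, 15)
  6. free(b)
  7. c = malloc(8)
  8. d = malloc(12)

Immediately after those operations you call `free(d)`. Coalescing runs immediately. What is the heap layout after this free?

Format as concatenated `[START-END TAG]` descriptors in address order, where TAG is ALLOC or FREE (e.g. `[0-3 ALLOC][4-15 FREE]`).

Answer: [0-7 ALLOC][8-36 FREE]

Derivation:
Op 1: a = malloc(9) -> a = 0; heap: [0-8 ALLOC][9-36 FREE]
Op 2: a = realloc(a, 12) -> a = 0; heap: [0-11 ALLOC][12-36 FREE]
Op 3: free(a) -> (freed a); heap: [0-36 FREE]
Op 4: b = malloc(11) -> b = 0; heap: [0-10 ALLOC][11-36 FREE]
Op 5: b = realloc(b, 15) -> b = 0; heap: [0-14 ALLOC][15-36 FREE]
Op 6: free(b) -> (freed b); heap: [0-36 FREE]
Op 7: c = malloc(8) -> c = 0; heap: [0-7 ALLOC][8-36 FREE]
Op 8: d = malloc(12) -> d = 8; heap: [0-7 ALLOC][8-19 ALLOC][20-36 FREE]
free(d): d = 8 -> block [8-19 ALLOC]; mark free, coalesce with adjacent free neighbors -> [0-7 ALLOC][8-36 FREE]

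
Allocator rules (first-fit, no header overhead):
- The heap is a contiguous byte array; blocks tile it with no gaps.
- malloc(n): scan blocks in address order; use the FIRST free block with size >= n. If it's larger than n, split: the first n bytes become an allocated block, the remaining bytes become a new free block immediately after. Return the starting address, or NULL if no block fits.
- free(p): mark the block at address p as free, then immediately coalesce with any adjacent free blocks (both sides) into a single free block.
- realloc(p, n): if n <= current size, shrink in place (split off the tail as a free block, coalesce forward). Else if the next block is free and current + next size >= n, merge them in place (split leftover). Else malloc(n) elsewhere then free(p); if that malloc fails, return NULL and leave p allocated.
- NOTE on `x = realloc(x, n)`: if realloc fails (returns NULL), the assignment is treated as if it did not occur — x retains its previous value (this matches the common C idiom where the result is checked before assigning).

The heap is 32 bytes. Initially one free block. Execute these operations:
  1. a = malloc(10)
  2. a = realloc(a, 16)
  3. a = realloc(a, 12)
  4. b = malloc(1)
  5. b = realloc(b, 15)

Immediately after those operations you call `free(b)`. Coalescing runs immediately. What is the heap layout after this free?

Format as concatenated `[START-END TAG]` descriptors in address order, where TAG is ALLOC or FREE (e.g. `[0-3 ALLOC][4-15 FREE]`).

Op 1: a = malloc(10) -> a = 0; heap: [0-9 ALLOC][10-31 FREE]
Op 2: a = realloc(a, 16) -> a = 0; heap: [0-15 ALLOC][16-31 FREE]
Op 3: a = realloc(a, 12) -> a = 0; heap: [0-11 ALLOC][12-31 FREE]
Op 4: b = malloc(1) -> b = 12; heap: [0-11 ALLOC][12-12 ALLOC][13-31 FREE]
Op 5: b = realloc(b, 15) -> b = 12; heap: [0-11 ALLOC][12-26 ALLOC][27-31 FREE]
free(b): b = 12 -> block [12-26 ALLOC]; mark free, coalesce with adjacent free neighbors -> [0-11 ALLOC][12-31 FREE]

Answer: [0-11 ALLOC][12-31 FREE]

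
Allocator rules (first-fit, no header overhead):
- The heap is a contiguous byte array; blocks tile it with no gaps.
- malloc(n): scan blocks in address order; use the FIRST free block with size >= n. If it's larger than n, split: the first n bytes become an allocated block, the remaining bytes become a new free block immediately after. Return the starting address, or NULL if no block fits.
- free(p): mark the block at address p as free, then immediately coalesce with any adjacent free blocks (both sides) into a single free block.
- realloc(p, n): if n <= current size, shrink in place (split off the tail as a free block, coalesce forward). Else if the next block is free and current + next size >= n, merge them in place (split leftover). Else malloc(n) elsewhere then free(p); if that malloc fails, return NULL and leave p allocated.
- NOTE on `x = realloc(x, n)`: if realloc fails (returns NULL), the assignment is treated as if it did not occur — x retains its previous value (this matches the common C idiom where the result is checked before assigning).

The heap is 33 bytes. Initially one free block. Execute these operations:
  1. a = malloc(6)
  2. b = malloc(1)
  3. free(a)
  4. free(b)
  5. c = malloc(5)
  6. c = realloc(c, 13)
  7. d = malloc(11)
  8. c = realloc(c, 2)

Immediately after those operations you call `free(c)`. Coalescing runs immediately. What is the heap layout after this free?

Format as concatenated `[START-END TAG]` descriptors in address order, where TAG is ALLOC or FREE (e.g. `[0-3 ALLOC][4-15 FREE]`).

Op 1: a = malloc(6) -> a = 0; heap: [0-5 ALLOC][6-32 FREE]
Op 2: b = malloc(1) -> b = 6; heap: [0-5 ALLOC][6-6 ALLOC][7-32 FREE]
Op 3: free(a) -> (freed a); heap: [0-5 FREE][6-6 ALLOC][7-32 FREE]
Op 4: free(b) -> (freed b); heap: [0-32 FREE]
Op 5: c = malloc(5) -> c = 0; heap: [0-4 ALLOC][5-32 FREE]
Op 6: c = realloc(c, 13) -> c = 0; heap: [0-12 ALLOC][13-32 FREE]
Op 7: d = malloc(11) -> d = 13; heap: [0-12 ALLOC][13-23 ALLOC][24-32 FREE]
Op 8: c = realloc(c, 2) -> c = 0; heap: [0-1 ALLOC][2-12 FREE][13-23 ALLOC][24-32 FREE]
free(c): c = 0 -> block [0-1 ALLOC]; mark free, coalesce with adjacent free neighbors -> [0-12 FREE][13-23 ALLOC][24-32 FREE]

Answer: [0-12 FREE][13-23 ALLOC][24-32 FREE]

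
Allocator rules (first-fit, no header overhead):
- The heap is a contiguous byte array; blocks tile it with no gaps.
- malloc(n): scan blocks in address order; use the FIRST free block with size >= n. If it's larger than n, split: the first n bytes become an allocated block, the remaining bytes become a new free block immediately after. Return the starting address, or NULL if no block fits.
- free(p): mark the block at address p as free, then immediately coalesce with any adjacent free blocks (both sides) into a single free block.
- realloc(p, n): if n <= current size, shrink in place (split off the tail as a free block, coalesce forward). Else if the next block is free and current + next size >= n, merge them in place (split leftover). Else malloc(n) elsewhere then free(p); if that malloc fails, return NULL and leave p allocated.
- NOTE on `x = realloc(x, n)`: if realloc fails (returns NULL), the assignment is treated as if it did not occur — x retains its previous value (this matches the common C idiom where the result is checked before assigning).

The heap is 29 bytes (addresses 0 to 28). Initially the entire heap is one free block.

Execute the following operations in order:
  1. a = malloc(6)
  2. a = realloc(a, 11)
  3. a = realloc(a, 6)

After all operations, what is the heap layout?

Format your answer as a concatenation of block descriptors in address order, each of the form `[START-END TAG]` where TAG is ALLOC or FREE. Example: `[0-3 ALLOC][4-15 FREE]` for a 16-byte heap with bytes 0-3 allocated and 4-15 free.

Op 1: a = malloc(6) -> a = 0; heap: [0-5 ALLOC][6-28 FREE]
Op 2: a = realloc(a, 11) -> a = 0; heap: [0-10 ALLOC][11-28 FREE]
Op 3: a = realloc(a, 6) -> a = 0; heap: [0-5 ALLOC][6-28 FREE]

Answer: [0-5 ALLOC][6-28 FREE]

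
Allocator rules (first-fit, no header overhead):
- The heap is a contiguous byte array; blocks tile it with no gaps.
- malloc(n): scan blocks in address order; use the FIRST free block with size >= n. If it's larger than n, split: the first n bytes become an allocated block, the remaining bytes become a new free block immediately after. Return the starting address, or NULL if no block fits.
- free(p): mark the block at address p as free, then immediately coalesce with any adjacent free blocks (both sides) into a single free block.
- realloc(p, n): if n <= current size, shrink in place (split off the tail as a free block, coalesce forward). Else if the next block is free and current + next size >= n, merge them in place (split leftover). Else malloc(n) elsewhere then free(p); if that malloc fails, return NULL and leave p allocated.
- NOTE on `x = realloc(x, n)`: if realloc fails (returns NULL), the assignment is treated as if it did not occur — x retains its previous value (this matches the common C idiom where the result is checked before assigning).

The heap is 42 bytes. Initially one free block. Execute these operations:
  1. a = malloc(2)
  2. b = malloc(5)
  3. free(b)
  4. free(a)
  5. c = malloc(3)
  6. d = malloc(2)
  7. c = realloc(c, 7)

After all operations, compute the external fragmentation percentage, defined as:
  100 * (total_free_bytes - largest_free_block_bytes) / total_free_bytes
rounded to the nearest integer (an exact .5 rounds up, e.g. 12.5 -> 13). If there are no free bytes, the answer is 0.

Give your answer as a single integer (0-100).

Op 1: a = malloc(2) -> a = 0; heap: [0-1 ALLOC][2-41 FREE]
Op 2: b = malloc(5) -> b = 2; heap: [0-1 ALLOC][2-6 ALLOC][7-41 FREE]
Op 3: free(b) -> (freed b); heap: [0-1 ALLOC][2-41 FREE]
Op 4: free(a) -> (freed a); heap: [0-41 FREE]
Op 5: c = malloc(3) -> c = 0; heap: [0-2 ALLOC][3-41 FREE]
Op 6: d = malloc(2) -> d = 3; heap: [0-2 ALLOC][3-4 ALLOC][5-41 FREE]
Op 7: c = realloc(c, 7) -> c = 5; heap: [0-2 FREE][3-4 ALLOC][5-11 ALLOC][12-41 FREE]
Free blocks: [3 30] total_free=33 largest=30 -> 100*(33-30)/33 = 300/33 ≈ 9.091 -> rounds to 9

Answer: 9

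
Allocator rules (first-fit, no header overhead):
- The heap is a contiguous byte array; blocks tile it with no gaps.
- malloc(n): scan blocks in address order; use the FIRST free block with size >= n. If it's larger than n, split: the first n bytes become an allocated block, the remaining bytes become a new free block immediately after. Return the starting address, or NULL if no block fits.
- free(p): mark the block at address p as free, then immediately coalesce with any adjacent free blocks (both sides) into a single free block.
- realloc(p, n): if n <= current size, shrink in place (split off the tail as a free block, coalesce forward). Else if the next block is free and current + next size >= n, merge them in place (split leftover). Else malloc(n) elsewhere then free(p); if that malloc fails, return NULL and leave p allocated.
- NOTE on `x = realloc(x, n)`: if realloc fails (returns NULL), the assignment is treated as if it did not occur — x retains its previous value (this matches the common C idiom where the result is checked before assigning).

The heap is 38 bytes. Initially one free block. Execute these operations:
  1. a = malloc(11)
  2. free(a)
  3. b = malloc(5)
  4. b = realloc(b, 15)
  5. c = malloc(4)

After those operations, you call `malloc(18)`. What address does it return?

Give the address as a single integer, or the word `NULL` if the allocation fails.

Answer: 19

Derivation:
Op 1: a = malloc(11) -> a = 0; heap: [0-10 ALLOC][11-37 FREE]
Op 2: free(a) -> (freed a); heap: [0-37 FREE]
Op 3: b = malloc(5) -> b = 0; heap: [0-4 ALLOC][5-37 FREE]
Op 4: b = realloc(b, 15) -> b = 0; heap: [0-14 ALLOC][15-37 FREE]
Op 5: c = malloc(4) -> c = 15; heap: [0-14 ALLOC][15-18 ALLOC][19-37 FREE]
malloc(18): first-fit scan over [0-14 ALLOC][15-18 ALLOC][19-37 FREE] -> 19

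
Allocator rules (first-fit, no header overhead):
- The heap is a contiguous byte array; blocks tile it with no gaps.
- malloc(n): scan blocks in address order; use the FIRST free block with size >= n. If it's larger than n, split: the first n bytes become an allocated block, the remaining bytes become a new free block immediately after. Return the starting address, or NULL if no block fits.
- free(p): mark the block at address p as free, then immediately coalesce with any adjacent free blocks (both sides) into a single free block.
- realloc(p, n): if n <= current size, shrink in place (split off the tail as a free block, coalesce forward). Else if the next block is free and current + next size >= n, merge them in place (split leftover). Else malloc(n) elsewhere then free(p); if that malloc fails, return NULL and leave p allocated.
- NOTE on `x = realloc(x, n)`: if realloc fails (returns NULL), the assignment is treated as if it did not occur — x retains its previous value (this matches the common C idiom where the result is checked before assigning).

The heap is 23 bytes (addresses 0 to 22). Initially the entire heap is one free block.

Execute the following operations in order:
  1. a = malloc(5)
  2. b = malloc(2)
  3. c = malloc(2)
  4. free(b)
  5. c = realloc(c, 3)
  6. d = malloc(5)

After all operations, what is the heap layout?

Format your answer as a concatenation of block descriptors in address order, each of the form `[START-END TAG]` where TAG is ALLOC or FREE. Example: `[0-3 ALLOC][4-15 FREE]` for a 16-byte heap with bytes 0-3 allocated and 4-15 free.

Answer: [0-4 ALLOC][5-6 FREE][7-9 ALLOC][10-14 ALLOC][15-22 FREE]

Derivation:
Op 1: a = malloc(5) -> a = 0; heap: [0-4 ALLOC][5-22 FREE]
Op 2: b = malloc(2) -> b = 5; heap: [0-4 ALLOC][5-6 ALLOC][7-22 FREE]
Op 3: c = malloc(2) -> c = 7; heap: [0-4 ALLOC][5-6 ALLOC][7-8 ALLOC][9-22 FREE]
Op 4: free(b) -> (freed b); heap: [0-4 ALLOC][5-6 FREE][7-8 ALLOC][9-22 FREE]
Op 5: c = realloc(c, 3) -> c = 7; heap: [0-4 ALLOC][5-6 FREE][7-9 ALLOC][10-22 FREE]
Op 6: d = malloc(5) -> d = 10; heap: [0-4 ALLOC][5-6 FREE][7-9 ALLOC][10-14 ALLOC][15-22 FREE]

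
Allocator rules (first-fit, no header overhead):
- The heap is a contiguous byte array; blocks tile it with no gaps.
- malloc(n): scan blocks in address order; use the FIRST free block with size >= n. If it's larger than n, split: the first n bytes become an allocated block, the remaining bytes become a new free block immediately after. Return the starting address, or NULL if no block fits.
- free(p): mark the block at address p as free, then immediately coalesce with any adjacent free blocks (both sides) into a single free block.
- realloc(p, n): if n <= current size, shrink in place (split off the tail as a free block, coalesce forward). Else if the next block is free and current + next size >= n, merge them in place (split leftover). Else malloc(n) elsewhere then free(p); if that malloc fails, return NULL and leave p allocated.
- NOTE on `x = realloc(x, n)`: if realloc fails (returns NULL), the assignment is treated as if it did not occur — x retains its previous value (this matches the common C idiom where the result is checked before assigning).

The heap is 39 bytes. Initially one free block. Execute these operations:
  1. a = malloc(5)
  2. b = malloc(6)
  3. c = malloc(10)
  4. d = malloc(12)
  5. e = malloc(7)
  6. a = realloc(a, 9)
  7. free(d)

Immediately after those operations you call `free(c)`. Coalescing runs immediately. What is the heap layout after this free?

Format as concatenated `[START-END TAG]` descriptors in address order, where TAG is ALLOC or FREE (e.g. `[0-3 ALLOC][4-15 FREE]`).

Answer: [0-4 ALLOC][5-10 ALLOC][11-38 FREE]

Derivation:
Op 1: a = malloc(5) -> a = 0; heap: [0-4 ALLOC][5-38 FREE]
Op 2: b = malloc(6) -> b = 5; heap: [0-4 ALLOC][5-10 ALLOC][11-38 FREE]
Op 3: c = malloc(10) -> c = 11; heap: [0-4 ALLOC][5-10 ALLOC][11-20 ALLOC][21-38 FREE]
Op 4: d = malloc(12) -> d = 21; heap: [0-4 ALLOC][5-10 ALLOC][11-20 ALLOC][21-32 ALLOC][33-38 FREE]
Op 5: e = malloc(7) -> e = NULL; heap: [0-4 ALLOC][5-10 ALLOC][11-20 ALLOC][21-32 ALLOC][33-38 FREE]
Op 6: a = realloc(a, 9) -> NULL (a unchanged); heap: [0-4 ALLOC][5-10 ALLOC][11-20 ALLOC][21-32 ALLOC][33-38 FREE]
Op 7: free(d) -> (freed d); heap: [0-4 ALLOC][5-10 ALLOC][11-20 ALLOC][21-38 FREE]
free(c): c = 11 -> block [11-20 ALLOC]; mark free, coalesce with adjacent free neighbors -> [0-4 ALLOC][5-10 ALLOC][11-38 FREE]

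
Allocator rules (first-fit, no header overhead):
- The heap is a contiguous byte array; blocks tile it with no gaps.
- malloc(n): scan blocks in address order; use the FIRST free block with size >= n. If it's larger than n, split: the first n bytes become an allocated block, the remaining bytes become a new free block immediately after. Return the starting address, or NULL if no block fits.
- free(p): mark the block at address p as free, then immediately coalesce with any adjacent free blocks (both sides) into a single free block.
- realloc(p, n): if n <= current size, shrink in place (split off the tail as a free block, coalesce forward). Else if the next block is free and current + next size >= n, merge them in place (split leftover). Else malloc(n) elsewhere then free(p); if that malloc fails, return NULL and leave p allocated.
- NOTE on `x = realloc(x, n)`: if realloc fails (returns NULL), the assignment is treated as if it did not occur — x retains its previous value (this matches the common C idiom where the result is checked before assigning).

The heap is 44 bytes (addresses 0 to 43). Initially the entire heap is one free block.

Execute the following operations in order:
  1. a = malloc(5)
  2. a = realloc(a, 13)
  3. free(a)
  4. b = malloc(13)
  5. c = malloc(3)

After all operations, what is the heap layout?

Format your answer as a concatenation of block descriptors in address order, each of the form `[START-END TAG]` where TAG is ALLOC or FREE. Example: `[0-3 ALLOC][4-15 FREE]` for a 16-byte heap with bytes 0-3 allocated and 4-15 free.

Answer: [0-12 ALLOC][13-15 ALLOC][16-43 FREE]

Derivation:
Op 1: a = malloc(5) -> a = 0; heap: [0-4 ALLOC][5-43 FREE]
Op 2: a = realloc(a, 13) -> a = 0; heap: [0-12 ALLOC][13-43 FREE]
Op 3: free(a) -> (freed a); heap: [0-43 FREE]
Op 4: b = malloc(13) -> b = 0; heap: [0-12 ALLOC][13-43 FREE]
Op 5: c = malloc(3) -> c = 13; heap: [0-12 ALLOC][13-15 ALLOC][16-43 FREE]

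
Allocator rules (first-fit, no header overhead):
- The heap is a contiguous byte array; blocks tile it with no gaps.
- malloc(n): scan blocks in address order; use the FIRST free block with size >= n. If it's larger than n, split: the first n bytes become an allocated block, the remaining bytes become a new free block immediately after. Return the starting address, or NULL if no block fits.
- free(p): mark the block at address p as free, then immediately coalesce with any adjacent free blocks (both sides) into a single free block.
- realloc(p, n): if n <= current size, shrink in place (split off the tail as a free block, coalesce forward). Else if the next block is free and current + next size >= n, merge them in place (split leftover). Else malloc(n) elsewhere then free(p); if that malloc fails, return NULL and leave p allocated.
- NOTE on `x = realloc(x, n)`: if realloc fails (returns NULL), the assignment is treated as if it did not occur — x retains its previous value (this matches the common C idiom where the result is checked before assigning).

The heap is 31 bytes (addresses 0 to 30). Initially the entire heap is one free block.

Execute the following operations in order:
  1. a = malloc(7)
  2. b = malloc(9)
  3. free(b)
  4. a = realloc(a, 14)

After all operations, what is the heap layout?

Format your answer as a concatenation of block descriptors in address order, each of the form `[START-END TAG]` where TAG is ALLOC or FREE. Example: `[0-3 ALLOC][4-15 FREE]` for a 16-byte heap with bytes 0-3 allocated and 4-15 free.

Op 1: a = malloc(7) -> a = 0; heap: [0-6 ALLOC][7-30 FREE]
Op 2: b = malloc(9) -> b = 7; heap: [0-6 ALLOC][7-15 ALLOC][16-30 FREE]
Op 3: free(b) -> (freed b); heap: [0-6 ALLOC][7-30 FREE]
Op 4: a = realloc(a, 14) -> a = 0; heap: [0-13 ALLOC][14-30 FREE]

Answer: [0-13 ALLOC][14-30 FREE]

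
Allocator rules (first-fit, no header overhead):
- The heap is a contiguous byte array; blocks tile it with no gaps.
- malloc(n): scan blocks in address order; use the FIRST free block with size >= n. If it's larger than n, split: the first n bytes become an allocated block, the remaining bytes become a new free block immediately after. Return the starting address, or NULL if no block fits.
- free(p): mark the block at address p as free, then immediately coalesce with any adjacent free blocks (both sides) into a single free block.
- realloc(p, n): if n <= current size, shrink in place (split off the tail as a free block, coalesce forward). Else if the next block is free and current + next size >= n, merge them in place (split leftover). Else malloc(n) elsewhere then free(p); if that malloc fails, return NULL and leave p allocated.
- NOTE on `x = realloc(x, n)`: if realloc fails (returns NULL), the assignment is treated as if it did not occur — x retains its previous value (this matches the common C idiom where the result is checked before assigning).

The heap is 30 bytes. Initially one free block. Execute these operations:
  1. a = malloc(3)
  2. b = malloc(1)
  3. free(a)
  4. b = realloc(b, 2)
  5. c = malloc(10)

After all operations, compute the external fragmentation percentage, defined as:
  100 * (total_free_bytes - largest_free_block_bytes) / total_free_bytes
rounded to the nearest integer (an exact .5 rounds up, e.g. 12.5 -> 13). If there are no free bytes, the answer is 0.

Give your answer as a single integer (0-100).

Answer: 17

Derivation:
Op 1: a = malloc(3) -> a = 0; heap: [0-2 ALLOC][3-29 FREE]
Op 2: b = malloc(1) -> b = 3; heap: [0-2 ALLOC][3-3 ALLOC][4-29 FREE]
Op 3: free(a) -> (freed a); heap: [0-2 FREE][3-3 ALLOC][4-29 FREE]
Op 4: b = realloc(b, 2) -> b = 3; heap: [0-2 FREE][3-4 ALLOC][5-29 FREE]
Op 5: c = malloc(10) -> c = 5; heap: [0-2 FREE][3-4 ALLOC][5-14 ALLOC][15-29 FREE]
Free blocks: [3 15] total_free=18 largest=15 -> 100*(18-15)/18 = 300/18 ≈ 16.667 -> rounds to 17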